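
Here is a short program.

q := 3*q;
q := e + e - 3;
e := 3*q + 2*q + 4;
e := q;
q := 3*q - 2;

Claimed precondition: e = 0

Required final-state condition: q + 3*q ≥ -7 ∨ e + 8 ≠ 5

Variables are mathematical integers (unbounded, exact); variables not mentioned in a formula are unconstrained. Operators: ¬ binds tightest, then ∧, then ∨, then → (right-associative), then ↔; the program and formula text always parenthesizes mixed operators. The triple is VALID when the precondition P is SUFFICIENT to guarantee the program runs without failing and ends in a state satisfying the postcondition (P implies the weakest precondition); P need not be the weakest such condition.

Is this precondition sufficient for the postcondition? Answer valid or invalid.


Working backward. After the program, the postcondition q + 3*q ≥ -7 ∨ e + 8 ≠ 5 must hold; in canonical form it is 4*q ≥ -7 ∨ e ≠ -3.
Before q := 3*q - 2: 12*q ≥ 1 ∨ e ≠ -3
Before e := q: 12*q ≥ 1 ∨ q ≠ -3
Before e := 3*q + 2*q + 4: 12*q ≥ 1 ∨ q ≠ -3
Before q := e + e - 3: 24*e ≥ 37 ∨ 2*e ≠ 0
Before q := 3*q: 24*e ≥ 37 ∨ 2*e ≠ 0
The weakest precondition is 24*e ≥ 37 ∨ 2*e ≠ 0.
Check whether e = 0 implies it.
Countermodel: at the initial state e = 0, the precondition holds but the weakest precondition fails.
Answer: invalid


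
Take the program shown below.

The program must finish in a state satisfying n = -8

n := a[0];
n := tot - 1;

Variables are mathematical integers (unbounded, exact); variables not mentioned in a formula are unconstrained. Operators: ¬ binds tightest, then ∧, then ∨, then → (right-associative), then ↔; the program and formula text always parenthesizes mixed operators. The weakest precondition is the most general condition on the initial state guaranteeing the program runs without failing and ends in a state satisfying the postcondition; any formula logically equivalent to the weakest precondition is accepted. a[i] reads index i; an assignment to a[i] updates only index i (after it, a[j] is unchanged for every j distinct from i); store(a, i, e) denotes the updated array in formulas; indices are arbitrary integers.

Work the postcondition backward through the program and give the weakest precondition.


Working backward. After the program, n = -8 must hold.
Before n := tot - 1: tot = -7
Before n := a[0]: tot = -7
Answer: WP = tot = -7


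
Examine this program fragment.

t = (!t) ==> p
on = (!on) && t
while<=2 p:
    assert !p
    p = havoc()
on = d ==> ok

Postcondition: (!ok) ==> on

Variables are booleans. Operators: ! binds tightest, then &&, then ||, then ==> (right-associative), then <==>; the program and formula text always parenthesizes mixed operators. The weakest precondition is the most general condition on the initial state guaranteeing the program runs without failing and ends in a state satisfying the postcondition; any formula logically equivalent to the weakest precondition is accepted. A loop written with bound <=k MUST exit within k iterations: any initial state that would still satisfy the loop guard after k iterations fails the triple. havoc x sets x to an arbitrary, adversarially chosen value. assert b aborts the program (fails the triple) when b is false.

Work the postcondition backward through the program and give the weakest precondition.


Working backward. After the program, (!ok) ==> on must hold.
Before on := d ==> ok: (!ok) ==> (d ==> ok)
Before the loop (bound <=2), unroll the exhaustion recursion (WP_0 = exit-now case; WP_j = one more guarded iteration, up to j = 2):
  WP_0: (!p) && ((!ok) ==> (d ==> ok))
  WP_1: (!p) && ((!p) ==> ((!ok) ==> (d ==> ok)))
  WP_2: (!p) && ((!p) ==> ((!ok) ==> (d ==> ok)))
So before the loop: (!p) && ((!p) ==> ((!ok) ==> (d ==> ok)))
Before on := (!on) && t: (!p) && ((!p) ==> ((!ok) ==> (d ==> ok)))
Before t := (!t) ==> p: (!p) && ((!p) ==> ((!ok) ==> (d ==> ok)))
Answer: WP = (!p) && ((!p) ==> ((!ok) ==> (d ==> ok)))


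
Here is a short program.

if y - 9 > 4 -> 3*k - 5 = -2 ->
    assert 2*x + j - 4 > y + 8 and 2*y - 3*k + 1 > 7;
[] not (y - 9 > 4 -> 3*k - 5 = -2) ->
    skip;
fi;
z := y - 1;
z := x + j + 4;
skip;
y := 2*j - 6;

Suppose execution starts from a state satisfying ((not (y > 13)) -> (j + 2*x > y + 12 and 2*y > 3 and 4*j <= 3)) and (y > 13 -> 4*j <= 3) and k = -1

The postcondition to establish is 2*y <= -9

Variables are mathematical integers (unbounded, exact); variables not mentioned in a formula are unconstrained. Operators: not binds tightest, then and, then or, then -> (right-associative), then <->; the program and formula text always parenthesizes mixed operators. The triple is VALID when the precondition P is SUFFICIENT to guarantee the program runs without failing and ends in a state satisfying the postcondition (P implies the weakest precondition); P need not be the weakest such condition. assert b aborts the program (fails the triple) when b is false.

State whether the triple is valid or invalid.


Working backward. After the program, 2*y <= -9 must hold.
Before y := 2*j - 6: 4*j <= 3
Before skip: 4*j <= 3
Before z := x + j + 4: 4*j <= 3
Before z := y - 1: 4*j <= 3
Then branch requires j + 2*x > y + 12 and 2*y > 3*k + 6 and 4*j <= 3; else branch requires 4*j <= 3.
Before the if: ((y > 13 -> 3*k = 3) -> (j + 2*x > y + 12 and 2*y > 3*k + 6 and 4*j <= 3)) and ((not (y > 13 -> 3*k = 3)) -> 4*j <= 3)
The weakest precondition is ((y > 13 -> 3*k = 3) -> (j + 2*x > y + 12 and 2*y > 3*k + 6 and 4*j <= 3)) and ((not (y > 13 -> 3*k = 3)) -> 4*j <= 3).
Check whether ((not (y > 13)) -> (j + 2*x > y + 12 and 2*y > 3 and 4*j <= 3)) and (y > 13 -> 4*j <= 3) and k = -1 implies it.
Every state satisfying the precondition satisfies the weakest precondition: the implication holds.
Answer: valid


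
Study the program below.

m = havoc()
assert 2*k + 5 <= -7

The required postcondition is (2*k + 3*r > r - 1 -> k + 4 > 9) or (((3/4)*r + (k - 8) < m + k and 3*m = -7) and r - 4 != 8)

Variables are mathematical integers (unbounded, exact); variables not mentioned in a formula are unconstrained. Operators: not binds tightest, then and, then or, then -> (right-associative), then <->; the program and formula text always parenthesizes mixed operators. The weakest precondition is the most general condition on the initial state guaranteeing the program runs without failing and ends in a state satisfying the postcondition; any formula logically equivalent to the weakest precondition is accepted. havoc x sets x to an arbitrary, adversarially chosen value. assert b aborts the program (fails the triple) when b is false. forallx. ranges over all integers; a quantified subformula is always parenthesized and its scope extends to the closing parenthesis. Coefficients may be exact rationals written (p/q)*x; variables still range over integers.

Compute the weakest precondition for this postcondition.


Working backward. After the program, the postcondition (2*k + 3*r > r - 1 -> k + 4 > 9) or (((3/4)*r + (k - 8) < m + k and 3*m = -7) and r - 4 != 8) must hold; in canonical form it is (2*k + 2*r > -1 -> k > 5) or ((3/4)*r < m + 8 and 3*m = -7 and r != 12).
Before assert 2*k + 5 <= -7: 2*k <= -12 and ((2*k + 2*r > -1 -> k > 5) or ((3/4)*r < m + 8 and 3*m = -7 and r != 12))
Before havoc m: forall m_1. (2*k <= -12 and ((2*k + 2*r > -1 -> k > 5) or ((3/4)*r < m_1 + 8 and 3*m_1 = -7 and r != 12)))
Answer: WP = forall m_1. (2*k <= -12 and ((2*k + 2*r > -1 -> k > 5) or ((3/4)*r < m_1 + 8 and 3*m_1 = -7 and r != 12)))


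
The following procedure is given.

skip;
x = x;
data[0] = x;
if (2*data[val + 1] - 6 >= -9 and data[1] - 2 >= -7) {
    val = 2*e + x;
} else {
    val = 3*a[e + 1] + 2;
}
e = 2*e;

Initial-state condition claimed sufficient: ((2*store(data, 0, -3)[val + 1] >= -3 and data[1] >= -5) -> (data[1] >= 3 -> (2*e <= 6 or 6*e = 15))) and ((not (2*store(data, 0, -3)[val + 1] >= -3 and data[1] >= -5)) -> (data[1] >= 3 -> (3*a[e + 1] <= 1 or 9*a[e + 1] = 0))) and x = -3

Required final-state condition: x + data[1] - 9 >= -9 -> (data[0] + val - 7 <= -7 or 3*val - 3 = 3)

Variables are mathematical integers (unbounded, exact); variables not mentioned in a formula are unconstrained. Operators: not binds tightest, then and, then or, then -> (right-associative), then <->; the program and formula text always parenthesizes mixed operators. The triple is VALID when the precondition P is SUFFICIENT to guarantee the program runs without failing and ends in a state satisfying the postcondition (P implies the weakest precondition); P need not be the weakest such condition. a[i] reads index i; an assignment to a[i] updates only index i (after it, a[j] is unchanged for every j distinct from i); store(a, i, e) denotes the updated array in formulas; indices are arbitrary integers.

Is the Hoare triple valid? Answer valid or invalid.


Working backward. After the program, the postcondition x + data[1] - 9 >= -9 -> (data[0] + val - 7 <= -7 or 3*val - 3 = 3) must hold; in canonical form it is data[1] + x >= 0 -> (data[0] + val <= 0 or 3*val = 6).
Before e := 2*e: data[1] + x >= 0 -> (data[0] + val <= 0 or 3*val = 6)
Then branch requires data[1] + x >= 0 -> (data[0] + 2*e + x <= 0 or 6*e + 3*x = 6); else branch requires data[1] + x >= 0 -> (3*a[e + 1] + data[0] <= -2 or 9*a[e + 1] = 0).
Before the if: ((2*data[val + 1] >= -3 and data[1] >= -5) -> (data[1] + x >= 0 -> (data[0] + 2*e + x <= 0 or 6*e + 3*x = 6))) and ((not (2*data[val + 1] >= -3 and data[1] >= -5)) -> (data[1] + x >= 0 -> (3*a[e + 1] + data[0] <= -2 or 9*a[e + 1] = 0)))
Before data[0] := x: ((2*store(data, 0, x)[val + 1] >= -3 and data[1] >= -5) -> (data[1] + x >= 0 -> (2*e + 2*x <= 0 or 6*e + 3*x = 6))) and ((not (2*store(data, 0, x)[val + 1] >= -3 and data[1] >= -5)) -> (data[1] + x >= 0 -> (3*a[e + 1] + x <= -2 or 9*a[e + 1] = 0)))
Before x := x: ((2*store(data, 0, x)[val + 1] >= -3 and data[1] >= -5) -> (data[1] + x >= 0 -> (2*e + 2*x <= 0 or 6*e + 3*x = 6))) and ((not (2*store(data, 0, x)[val + 1] >= -3 and data[1] >= -5)) -> (data[1] + x >= 0 -> (3*a[e + 1] + x <= -2 or 9*a[e + 1] = 0)))
Before skip: ((2*store(data, 0, x)[val + 1] >= -3 and data[1] >= -5) -> (data[1] + x >= 0 -> (2*e + 2*x <= 0 or 6*e + 3*x = 6))) and ((not (2*store(data, 0, x)[val + 1] >= -3 and data[1] >= -5)) -> (data[1] + x >= 0 -> (3*a[e + 1] + x <= -2 or 9*a[e + 1] = 0)))
The weakest precondition is ((2*store(data, 0, x)[val + 1] >= -3 and data[1] >= -5) -> (data[1] + x >= 0 -> (2*e + 2*x <= 0 or 6*e + 3*x = 6))) and ((not (2*store(data, 0, x)[val + 1] >= -3 and data[1] >= -5)) -> (data[1] + x >= 0 -> (3*a[e + 1] + x <= -2 or 9*a[e + 1] = 0))).
Check whether ((2*store(data, 0, -3)[val + 1] >= -3 and data[1] >= -5) -> (data[1] >= 3 -> (2*e <= 6 or 6*e = 15))) and ((not (2*store(data, 0, -3)[val + 1] >= -3 and data[1] >= -5)) -> (data[1] >= 3 -> (3*a[e + 1] <= 1 or 9*a[e + 1] = 0))) and x = -3 implies it.
Every state satisfying the precondition satisfies the weakest precondition: the implication holds.
Answer: valid


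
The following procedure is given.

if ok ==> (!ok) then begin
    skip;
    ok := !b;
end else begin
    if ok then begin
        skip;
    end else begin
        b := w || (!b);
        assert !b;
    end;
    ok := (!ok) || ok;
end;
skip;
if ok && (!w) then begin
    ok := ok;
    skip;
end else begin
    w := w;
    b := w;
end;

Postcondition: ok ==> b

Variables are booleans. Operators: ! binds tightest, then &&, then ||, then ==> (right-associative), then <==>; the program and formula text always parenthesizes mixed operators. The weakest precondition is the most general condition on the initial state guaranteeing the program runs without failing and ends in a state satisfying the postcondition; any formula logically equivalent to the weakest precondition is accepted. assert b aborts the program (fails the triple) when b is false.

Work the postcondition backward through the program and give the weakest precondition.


Working backward. After the program, ok ==> b must hold.
Then branch requires ok ==> b; else branch requires ok ==> w.
Before the if: ((ok && (!w)) ==> (ok ==> b)) && ((!(ok && (!w))) ==> (ok ==> w))
Before skip: ((ok && (!w)) ==> (ok ==> b)) && ((!(ok && (!w))) ==> (ok ==> w))
Then branch requires (((!b) && (!w)) ==> ((!b) ==> b)) && ((!((!b) && (!w))) ==> ((!b) ==> w)); else branch requires (ok ==> ((!w) ==> b)) && ((!ok) ==> ((!(w || (!b))) && ((!w) ==> (w || (!b))))).
Before the if: ((ok ==> (!ok)) ==> ((((!b) && (!w)) ==> ((!b) ==> b)) && ((!((!b) && (!w))) ==> ((!b) ==> w)))) && ((!(ok ==> (!ok))) ==> ((ok ==> ((!w) ==> b)) && ((!ok) ==> ((!(w || (!b))) && ((!w) ==> (w || (!b)))))))
Answer: WP = ((ok ==> (!ok)) ==> ((((!b) && (!w)) ==> ((!b) ==> b)) && ((!((!b) && (!w))) ==> ((!b) ==> w)))) && ((!(ok ==> (!ok))) ==> ((ok ==> ((!w) ==> b)) && ((!ok) ==> ((!(w || (!b))) && ((!w) ==> (w || (!b)))))))


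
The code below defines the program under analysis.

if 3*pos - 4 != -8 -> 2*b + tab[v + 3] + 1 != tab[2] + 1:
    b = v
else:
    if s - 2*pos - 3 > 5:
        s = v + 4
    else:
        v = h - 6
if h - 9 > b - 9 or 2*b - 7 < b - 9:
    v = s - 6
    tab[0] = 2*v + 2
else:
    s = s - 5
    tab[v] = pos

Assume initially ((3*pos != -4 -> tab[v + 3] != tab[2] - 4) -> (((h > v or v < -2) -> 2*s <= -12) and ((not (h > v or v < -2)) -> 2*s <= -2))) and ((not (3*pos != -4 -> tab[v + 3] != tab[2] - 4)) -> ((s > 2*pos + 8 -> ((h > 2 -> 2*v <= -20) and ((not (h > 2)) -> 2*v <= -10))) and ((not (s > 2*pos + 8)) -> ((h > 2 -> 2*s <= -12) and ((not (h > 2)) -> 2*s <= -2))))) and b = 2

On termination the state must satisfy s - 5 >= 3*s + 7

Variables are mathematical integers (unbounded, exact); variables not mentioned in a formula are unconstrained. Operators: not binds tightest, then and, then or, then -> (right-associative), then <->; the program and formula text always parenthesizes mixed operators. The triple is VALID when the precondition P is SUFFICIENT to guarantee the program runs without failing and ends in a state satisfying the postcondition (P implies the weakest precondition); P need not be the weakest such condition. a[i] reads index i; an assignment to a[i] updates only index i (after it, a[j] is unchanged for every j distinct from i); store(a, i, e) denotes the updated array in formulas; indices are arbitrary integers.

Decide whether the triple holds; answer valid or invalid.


Working backward. After the program, the postcondition s - 5 >= 3*s + 7 must hold; in canonical form it is 2*s <= -12.
Then branch requires 2*s <= -12; else branch requires 2*s <= -2.
Before the if: ((h > b or b < -2) -> 2*s <= -12) and ((not (h > b or b < -2)) -> 2*s <= -2)
Then branch requires ((h > v or v < -2) -> 2*s <= -12) and ((not (h > v or v < -2)) -> 2*s <= -2); else branch requires (s > 2*pos + 8 -> (((h > b or b < -2) -> 2*v <= -20) and ((not (h > b or b < -2)) -> 2*v <= -10))) and ((not (s > 2*pos + 8)) -> (((h > b or b < -2) -> 2*s <= -12) and ((not (h > b or b < -2)) -> 2*s <= -2))).
Before the if: ((3*pos != -4 -> tab[v + 3] + 2*b != tab[2]) -> (((h > v or v < -2) -> 2*s <= -12) and ((not (h > v or v < -2)) -> 2*s <= -2))) and ((not (3*pos != -4 -> tab[v + 3] + 2*b != tab[2])) -> ((s > 2*pos + 8 -> (((h > b or b < -2) -> 2*v <= -20) and ((not (h > b or b < -2)) -> 2*v <= -10))) and ((not (s > 2*pos + 8)) -> (((h > b or b < -2) -> 2*s <= -12) and ((not (h > b or b < -2)) -> 2*s <= -2)))))
The weakest precondition is ((3*pos != -4 -> tab[v + 3] + 2*b != tab[2]) -> (((h > v or v < -2) -> 2*s <= -12) and ((not (h > v or v < -2)) -> 2*s <= -2))) and ((not (3*pos != -4 -> tab[v + 3] + 2*b != tab[2])) -> ((s > 2*pos + 8 -> (((h > b or b < -2) -> 2*v <= -20) and ((not (h > b or b < -2)) -> 2*v <= -10))) and ((not (s > 2*pos + 8)) -> (((h > b or b < -2) -> 2*s <= -12) and ((not (h > b or b < -2)) -> 2*s <= -2))))).
Check whether ((3*pos != -4 -> tab[v + 3] != tab[2] - 4) -> (((h > v or v < -2) -> 2*s <= -12) and ((not (h > v or v < -2)) -> 2*s <= -2))) and ((not (3*pos != -4 -> tab[v + 3] != tab[2] - 4)) -> ((s > 2*pos + 8 -> ((h > 2 -> 2*v <= -20) and ((not (h > 2)) -> 2*v <= -10))) and ((not (s > 2*pos + 8)) -> ((h > 2 -> 2*s <= -12) and ((not (h > 2)) -> 2*s <= -2))))) and b = 2 implies it.
Every state satisfying the precondition satisfies the weakest precondition: the implication holds.
Answer: valid


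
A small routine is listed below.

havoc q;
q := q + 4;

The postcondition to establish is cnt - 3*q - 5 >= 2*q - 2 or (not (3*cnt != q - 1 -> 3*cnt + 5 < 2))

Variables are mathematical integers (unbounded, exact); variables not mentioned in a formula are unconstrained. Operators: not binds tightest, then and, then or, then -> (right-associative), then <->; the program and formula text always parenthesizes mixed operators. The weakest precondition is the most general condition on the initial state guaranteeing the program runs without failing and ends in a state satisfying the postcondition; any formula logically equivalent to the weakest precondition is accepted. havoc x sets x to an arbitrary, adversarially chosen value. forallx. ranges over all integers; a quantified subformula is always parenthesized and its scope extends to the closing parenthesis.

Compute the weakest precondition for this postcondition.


Working backward. After the program, the postcondition cnt - 3*q - 5 >= 2*q - 2 or (not (3*cnt != q - 1 -> 3*cnt + 5 < 2)) must hold; in canonical form it is cnt >= 5*q + 3 or (not (3*cnt != q - 1 -> 3*cnt < -3)).
Before q := q + 4: cnt >= 5*q + 23 or (not (3*cnt != q + 3 -> 3*cnt < -3))
Before havoc q: forall q_1. (cnt >= 5*q_1 + 23 or (not (3*cnt != q_1 + 3 -> 3*cnt < -3)))
Answer: WP = forall q_1. (cnt >= 5*q_1 + 23 or (not (3*cnt != q_1 + 3 -> 3*cnt < -3)))


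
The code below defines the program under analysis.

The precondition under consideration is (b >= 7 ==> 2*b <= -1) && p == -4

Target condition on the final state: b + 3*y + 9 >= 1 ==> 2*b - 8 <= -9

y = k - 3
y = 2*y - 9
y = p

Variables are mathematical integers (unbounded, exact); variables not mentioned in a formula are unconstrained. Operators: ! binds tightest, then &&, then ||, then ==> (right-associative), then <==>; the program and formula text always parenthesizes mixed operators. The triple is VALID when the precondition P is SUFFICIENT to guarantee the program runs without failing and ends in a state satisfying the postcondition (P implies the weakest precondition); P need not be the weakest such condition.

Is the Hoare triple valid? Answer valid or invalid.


Working backward. After the program, the postcondition b + 3*y + 9 >= 1 ==> 2*b - 8 <= -9 must hold; in canonical form it is b + 3*y >= -8 ==> 2*b <= -1.
Before y := p: b + 3*p >= -8 ==> 2*b <= -1
Before y := 2*y - 9: b + 3*p >= -8 ==> 2*b <= -1
Before y := k - 3: b + 3*p >= -8 ==> 2*b <= -1
The weakest precondition is b + 3*p >= -8 ==> 2*b <= -1.
Check whether (b >= 7 ==> 2*b <= -1) && p == -4 implies it.
Countermodel: at the initial state b = 4, p = -4, the precondition holds but the weakest precondition fails.
Answer: invalid


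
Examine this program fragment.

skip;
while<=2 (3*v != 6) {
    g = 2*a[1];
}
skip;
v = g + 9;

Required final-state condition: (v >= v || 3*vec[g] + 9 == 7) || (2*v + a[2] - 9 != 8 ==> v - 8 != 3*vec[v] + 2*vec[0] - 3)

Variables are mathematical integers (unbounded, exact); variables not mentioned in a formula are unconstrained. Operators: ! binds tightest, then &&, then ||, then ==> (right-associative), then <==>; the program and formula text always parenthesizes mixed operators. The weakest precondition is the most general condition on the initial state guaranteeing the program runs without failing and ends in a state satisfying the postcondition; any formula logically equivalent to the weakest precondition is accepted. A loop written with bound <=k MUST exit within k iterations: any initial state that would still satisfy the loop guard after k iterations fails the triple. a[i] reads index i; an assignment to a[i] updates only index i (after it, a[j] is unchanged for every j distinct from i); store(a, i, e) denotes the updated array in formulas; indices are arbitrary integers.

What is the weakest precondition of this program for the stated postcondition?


Working backward. After the program, the postcondition (v >= v || 3*vec[g] + 9 == 7) || (2*v + a[2] - 9 != 8 ==> v - 8 != 3*vec[v] + 2*vec[0] - 3) must hold; in canonical form it is true.
Before v := g + 9: true
Before skip: true
Before the loop (bound <=2), unroll the exhaustion recursion (WP_0 = exit-now case; WP_j = one more guarded iteration, up to j = 2):
  WP_0: !(3*v != 6)
  WP_1: 3*v != 6 ==> (!(3*v != 6))
  WP_2: 3*v != 6 ==> (3*v != 6 ==> (!(3*v != 6)))
So before the loop: 3*v != 6 ==> (3*v != 6 ==> (!(3*v != 6)))
Before skip: 3*v != 6 ==> (3*v != 6 ==> (!(3*v != 6)))
Answer: WP = 3*v != 6 ==> (3*v != 6 ==> (!(3*v != 6)))


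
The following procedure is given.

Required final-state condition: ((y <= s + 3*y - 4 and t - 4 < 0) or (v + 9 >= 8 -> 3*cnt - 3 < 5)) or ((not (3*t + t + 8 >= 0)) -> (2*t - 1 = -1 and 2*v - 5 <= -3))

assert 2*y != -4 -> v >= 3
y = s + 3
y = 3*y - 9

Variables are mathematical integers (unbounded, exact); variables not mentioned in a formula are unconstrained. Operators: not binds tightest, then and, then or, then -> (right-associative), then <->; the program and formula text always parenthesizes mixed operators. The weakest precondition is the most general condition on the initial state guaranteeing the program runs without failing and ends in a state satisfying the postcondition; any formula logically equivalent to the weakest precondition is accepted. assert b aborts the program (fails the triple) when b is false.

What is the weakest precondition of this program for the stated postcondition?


Working backward. After the program, the postcondition ((y <= s + 3*y - 4 and t - 4 < 0) or (v + 9 >= 8 -> 3*cnt - 3 < 5)) or ((not (3*t + t + 8 >= 0)) -> (2*t - 1 = -1 and 2*v - 5 <= -3)) must hold; in canonical form it is (s + 2*y >= 4 and t < 4) or (v >= -1 -> 3*cnt < 8) or ((not (4*t >= -8)) -> (2*t = 0 and 2*v <= 2)).
Before y := 3*y - 9: (s + 6*y >= 22 and t < 4) or (v >= -1 -> 3*cnt < 8) or ((not (4*t >= -8)) -> (2*t = 0 and 2*v <= 2))
Before y := s + 3: (7*s >= 4 and t < 4) or (v >= -1 -> 3*cnt < 8) or ((not (4*t >= -8)) -> (2*t = 0 and 2*v <= 2))
Before assert 2*y != -4 -> v >= 3: (2*y != -4 -> v >= 3) and ((7*s >= 4 and t < 4) or (v >= -1 -> 3*cnt < 8) or ((not (4*t >= -8)) -> (2*t = 0 and 2*v <= 2)))
Answer: WP = (2*y != -4 -> v >= 3) and ((7*s >= 4 and t < 4) or (v >= -1 -> 3*cnt < 8) or ((not (4*t >= -8)) -> (2*t = 0 and 2*v <= 2)))


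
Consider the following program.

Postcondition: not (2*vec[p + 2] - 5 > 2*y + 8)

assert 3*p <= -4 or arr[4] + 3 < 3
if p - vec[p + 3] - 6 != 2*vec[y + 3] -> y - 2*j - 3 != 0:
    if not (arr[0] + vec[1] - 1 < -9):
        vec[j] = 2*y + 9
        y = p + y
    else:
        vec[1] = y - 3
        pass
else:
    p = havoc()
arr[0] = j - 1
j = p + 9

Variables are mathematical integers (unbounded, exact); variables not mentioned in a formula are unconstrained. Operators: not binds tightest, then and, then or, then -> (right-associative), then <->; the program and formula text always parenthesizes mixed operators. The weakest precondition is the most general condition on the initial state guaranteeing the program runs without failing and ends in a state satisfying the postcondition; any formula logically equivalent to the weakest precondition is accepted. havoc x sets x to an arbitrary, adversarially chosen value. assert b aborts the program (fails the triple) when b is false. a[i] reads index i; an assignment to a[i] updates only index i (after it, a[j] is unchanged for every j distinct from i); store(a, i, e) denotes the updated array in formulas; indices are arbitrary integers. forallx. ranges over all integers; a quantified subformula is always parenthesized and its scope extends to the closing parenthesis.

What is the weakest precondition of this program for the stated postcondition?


Working backward. After the program, the postcondition not (2*vec[p + 2] - 5 > 2*y + 8) must hold; in canonical form it is not (2*vec[p + 2] > 2*y + 13).
Before j := p + 9: not (2*vec[p + 2] > 2*y + 13)
Before arr[0] := j - 1: not (2*vec[p + 2] > 2*y + 13)
Then branch requires ((not (arr[0] + vec[1] < -8)) -> (not (2*store(vec, j, 2*y + 9)[p + 2] > 2*p + 2*y + 13))) and (arr[0] + vec[1] < -8 -> (not (2*store(vec, 1, y - 3)[p + 2] > 2*y + 13))); else branch requires forall p_1. (not (2*vec[p_1 + 2] > 2*y + 13)).
Before the if: ((p != vec[p + 3] + 2*vec[y + 3] + 6 -> y != 2*j + 3) -> (((not (arr[0] + vec[1] < -8)) -> (not (2*store(vec, j, 2*y + 9)[p + 2] > 2*p + 2*y + 13))) and (arr[0] + vec[1] < -8 -> (not (2*store(vec, 1, y - 3)[p + 2] > 2*y + 13))))) and ((not (p != vec[p + 3] + 2*vec[y + 3] + 6 -> y != 2*j + 3)) -> (forall p_1. (not (2*vec[p_1 + 2] > 2*y + 13))))
Before assert 3*p <= -4 or arr[4] + 3 < 3: (3*p <= -4 or arr[4] < 0) and ((p != vec[p + 3] + 2*vec[y + 3] + 6 -> y != 2*j + 3) -> (((not (arr[0] + vec[1] < -8)) -> (not (2*store(vec, j, 2*y + 9)[p + 2] > 2*p + 2*y + 13))) and (arr[0] + vec[1] < -8 -> (not (2*store(vec, 1, y - 3)[p + 2] > 2*y + 13))))) and ((not (p != vec[p + 3] + 2*vec[y + 3] + 6 -> y != 2*j + 3)) -> (forall p_1. (not (2*vec[p_1 + 2] > 2*y + 13))))
Answer: WP = (3*p <= -4 or arr[4] < 0) and ((p != vec[p + 3] + 2*vec[y + 3] + 6 -> y != 2*j + 3) -> (((not (arr[0] + vec[1] < -8)) -> (not (2*store(vec, j, 2*y + 9)[p + 2] > 2*p + 2*y + 13))) and (arr[0] + vec[1] < -8 -> (not (2*store(vec, 1, y - 3)[p + 2] > 2*y + 13))))) and ((not (p != vec[p + 3] + 2*vec[y + 3] + 6 -> y != 2*j + 3)) -> (forall p_1. (not (2*vec[p_1 + 2] > 2*y + 13))))


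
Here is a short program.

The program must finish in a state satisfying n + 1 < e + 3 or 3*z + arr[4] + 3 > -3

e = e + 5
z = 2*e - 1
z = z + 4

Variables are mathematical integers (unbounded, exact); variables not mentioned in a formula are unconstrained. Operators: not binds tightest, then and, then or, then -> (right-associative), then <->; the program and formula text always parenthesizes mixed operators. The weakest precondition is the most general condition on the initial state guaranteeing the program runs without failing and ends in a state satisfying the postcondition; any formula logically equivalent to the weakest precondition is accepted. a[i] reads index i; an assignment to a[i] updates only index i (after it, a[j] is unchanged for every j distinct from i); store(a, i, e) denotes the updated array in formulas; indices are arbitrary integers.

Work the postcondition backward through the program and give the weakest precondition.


Working backward. After the program, the postcondition n + 1 < e + 3 or 3*z + arr[4] + 3 > -3 must hold; in canonical form it is n < e + 2 or arr[4] + 3*z > -6.
Before z := z + 4: n < e + 2 or arr[4] + 3*z > -18
Before z := 2*e - 1: n < e + 2 or arr[4] + 6*e > -15
Before e := e + 5: n < e + 7 or arr[4] + 6*e > -45
Answer: WP = n < e + 7 or arr[4] + 6*e > -45


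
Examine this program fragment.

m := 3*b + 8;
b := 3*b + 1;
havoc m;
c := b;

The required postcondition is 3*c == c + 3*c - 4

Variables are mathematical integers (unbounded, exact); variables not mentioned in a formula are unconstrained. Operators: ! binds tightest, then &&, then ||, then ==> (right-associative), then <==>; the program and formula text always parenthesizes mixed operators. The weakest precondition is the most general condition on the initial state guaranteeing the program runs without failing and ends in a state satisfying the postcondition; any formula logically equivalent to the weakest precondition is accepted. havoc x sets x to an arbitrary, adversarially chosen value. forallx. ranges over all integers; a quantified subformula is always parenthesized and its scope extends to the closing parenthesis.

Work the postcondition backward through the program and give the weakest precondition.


Working backward. After the program, the postcondition 3*c == c + 3*c - 4 must hold; in canonical form it is c == 4.
Before c := b: b == 4
Before havoc m: b == 4
Before b := 3*b + 1: 3*b == 3
Before m := 3*b + 8: 3*b == 3
Answer: WP = 3*b == 3


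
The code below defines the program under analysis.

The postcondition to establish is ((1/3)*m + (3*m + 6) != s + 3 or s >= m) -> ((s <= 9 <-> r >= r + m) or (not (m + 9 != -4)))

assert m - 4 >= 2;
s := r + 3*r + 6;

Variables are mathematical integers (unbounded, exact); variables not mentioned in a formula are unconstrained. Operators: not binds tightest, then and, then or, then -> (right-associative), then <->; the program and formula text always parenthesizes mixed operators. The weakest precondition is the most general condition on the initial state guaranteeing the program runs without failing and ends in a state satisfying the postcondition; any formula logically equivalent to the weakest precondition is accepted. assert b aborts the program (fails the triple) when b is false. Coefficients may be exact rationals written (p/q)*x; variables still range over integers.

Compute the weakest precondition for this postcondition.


Working backward. After the program, the postcondition ((1/3)*m + (3*m + 6) != s + 3 or s >= m) -> ((s <= 9 <-> r >= r + m) or (not (m + 9 != -4))) must hold; in canonical form it is ((10/3)*m != s - 3 or s >= m) -> ((s <= 9 <-> m <= 0) or (not (m != -13))).
Before s := r + 3*r + 6: ((10/3)*m != 4*r + 3 or 4*r >= m - 6) -> ((4*r <= 3 <-> m <= 0) or (not (m != -13)))
Before assert m - 4 >= 2: m >= 6 and (((10/3)*m != 4*r + 3 or 4*r >= m - 6) -> ((4*r <= 3 <-> m <= 0) or (not (m != -13))))
Answer: WP = m >= 6 and (((10/3)*m != 4*r + 3 or 4*r >= m - 6) -> ((4*r <= 3 <-> m <= 0) or (not (m != -13))))


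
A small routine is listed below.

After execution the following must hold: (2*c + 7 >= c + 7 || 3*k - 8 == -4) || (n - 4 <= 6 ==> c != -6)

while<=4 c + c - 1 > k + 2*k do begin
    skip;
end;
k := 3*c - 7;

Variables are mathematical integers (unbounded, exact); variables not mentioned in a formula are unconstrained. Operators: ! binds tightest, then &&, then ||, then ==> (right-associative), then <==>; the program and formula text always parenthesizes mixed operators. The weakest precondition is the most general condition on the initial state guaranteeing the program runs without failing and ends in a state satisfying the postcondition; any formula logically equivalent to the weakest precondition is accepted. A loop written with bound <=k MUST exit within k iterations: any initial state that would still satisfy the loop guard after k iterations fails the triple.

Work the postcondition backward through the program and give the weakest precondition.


Working backward. After the program, the postcondition (2*c + 7 >= c + 7 || 3*k - 8 == -4) || (n - 4 <= 6 ==> c != -6) must hold; in canonical form it is c >= 0 || 3*k == 4 || (n <= 10 ==> c != -6).
Before k := 3*c - 7: c >= 0 || 9*c == 25 || (n <= 10 ==> c != -6)
Before the loop (bound <=4), unroll the exhaustion recursion (WP_0 = exit-now case; WP_j = one more guarded iteration, up to j = 4):
  WP_0: (!(2*c > 3*k + 1)) && (c >= 0 || 9*c == 25 || (n <= 10 ==> c != -6))
  WP_1: (2*c > 3*k + 1 ==> ((!(2*c > 3*k + 1)) && (c >= 0 || 9*c == 25 || (n <= 10 ==> c != -6)))) && ((!(2*c > 3*k + 1)) ==> (c >= 0 || 9*c == 25 || (n <= 10 ==> c != -6)))
  WP_2: (2*c > 3*k + 1 ==> ((2*c > 3*k + 1 ==> ((!(2*c > 3*k + 1)) && (c >= 0 || 9*c == 25 || (n <= 10 ==> c != -6)))) && ((!(2*c > 3*k + 1)) ==> (c >= 0 || 9*c == 25 || (n <= 10 ==> c != -6))))) && ((!(2*c > 3*k + 1)) ==> (c >= 0 || 9*c == 25 || (n <= 10 ==> c != -6)))
  WP_3: (2*c > 3*k + 1 ==> ((2*c > 3*k + 1 ==> ((2*c > 3*k + 1 ==> ((!(2*c > 3*k + 1)) && (c >= 0 || 9*c == 25 || (n <= 10 ==> c != -6)))) && ((!(2*c > 3*k + 1)) ==> (c >= 0 || 9*c == 25 || (n <= 10 ==> c != -6))))) && ((!(2*c > 3*k + 1)) ==> (c >= 0 || 9*c == 25 || (n <= 10 ==> c != -6))))) && ((!(2*c > 3*k + 1)) ==> (c >= 0 || 9*c == 25 || (n <= 10 ==> c != -6)))
  WP_4: (2*c > 3*k + 1 ==> ((2*c > 3*k + 1 ==> ((2*c > 3*k + 1 ==> ((2*c > 3*k + 1 ==> ((!(2*c > 3*k + 1)) && (c >= 0 || 9*c == 25 || (n <= 10 ==> c != -6)))) && ((!(2*c > 3*k + 1)) ==> (c >= 0 || 9*c == 25 || (n <= 10 ==> c != -6))))) && ((!(2*c > 3*k + 1)) ==> (c >= 0 || 9*c == 25 || (n <= 10 ==> c != -6))))) && ((!(2*c > 3*k + 1)) ==> (c >= 0 || 9*c == 25 || (n <= 10 ==> c != -6))))) && ((!(2*c > 3*k + 1)) ==> (c >= 0 || 9*c == 25 || (n <= 10 ==> c != -6)))
So before the loop: (2*c > 3*k + 1 ==> ((2*c > 3*k + 1 ==> ((2*c > 3*k + 1 ==> ((2*c > 3*k + 1 ==> ((!(2*c > 3*k + 1)) && (c >= 0 || 9*c == 25 || (n <= 10 ==> c != -6)))) && ((!(2*c > 3*k + 1)) ==> (c >= 0 || 9*c == 25 || (n <= 10 ==> c != -6))))) && ((!(2*c > 3*k + 1)) ==> (c >= 0 || 9*c == 25 || (n <= 10 ==> c != -6))))) && ((!(2*c > 3*k + 1)) ==> (c >= 0 || 9*c == 25 || (n <= 10 ==> c != -6))))) && ((!(2*c > 3*k + 1)) ==> (c >= 0 || 9*c == 25 || (n <= 10 ==> c != -6)))
Answer: WP = (2*c > 3*k + 1 ==> ((2*c > 3*k + 1 ==> ((2*c > 3*k + 1 ==> ((2*c > 3*k + 1 ==> ((!(2*c > 3*k + 1)) && (c >= 0 || 9*c == 25 || (n <= 10 ==> c != -6)))) && ((!(2*c > 3*k + 1)) ==> (c >= 0 || 9*c == 25 || (n <= 10 ==> c != -6))))) && ((!(2*c > 3*k + 1)) ==> (c >= 0 || 9*c == 25 || (n <= 10 ==> c != -6))))) && ((!(2*c > 3*k + 1)) ==> (c >= 0 || 9*c == 25 || (n <= 10 ==> c != -6))))) && ((!(2*c > 3*k + 1)) ==> (c >= 0 || 9*c == 25 || (n <= 10 ==> c != -6)))


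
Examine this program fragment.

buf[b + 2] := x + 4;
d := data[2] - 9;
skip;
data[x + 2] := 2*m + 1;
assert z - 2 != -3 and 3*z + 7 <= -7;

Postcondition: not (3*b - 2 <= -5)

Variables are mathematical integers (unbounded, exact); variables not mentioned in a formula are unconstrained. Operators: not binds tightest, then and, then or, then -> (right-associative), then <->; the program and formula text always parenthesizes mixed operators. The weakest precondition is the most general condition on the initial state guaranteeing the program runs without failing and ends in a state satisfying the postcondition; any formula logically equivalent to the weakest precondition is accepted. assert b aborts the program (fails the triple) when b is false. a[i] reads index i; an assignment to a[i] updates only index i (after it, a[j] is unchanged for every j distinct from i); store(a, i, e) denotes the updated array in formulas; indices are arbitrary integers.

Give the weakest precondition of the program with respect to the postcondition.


Working backward. After the program, the postcondition not (3*b - 2 <= -5) must hold; in canonical form it is not (3*b <= -3).
Before assert z - 2 != -3 and 3*z + 7 <= -7: z != -1 and 3*z <= -14 and (not (3*b <= -3))
Before data[x + 2] := 2*m + 1: z != -1 and 3*z <= -14 and (not (3*b <= -3))
Before skip: z != -1 and 3*z <= -14 and (not (3*b <= -3))
Before d := data[2] - 9: z != -1 and 3*z <= -14 and (not (3*b <= -3))
Before buf[b + 2] := x + 4: z != -1 and 3*z <= -14 and (not (3*b <= -3))
Answer: WP = z != -1 and 3*z <= -14 and (not (3*b <= -3))


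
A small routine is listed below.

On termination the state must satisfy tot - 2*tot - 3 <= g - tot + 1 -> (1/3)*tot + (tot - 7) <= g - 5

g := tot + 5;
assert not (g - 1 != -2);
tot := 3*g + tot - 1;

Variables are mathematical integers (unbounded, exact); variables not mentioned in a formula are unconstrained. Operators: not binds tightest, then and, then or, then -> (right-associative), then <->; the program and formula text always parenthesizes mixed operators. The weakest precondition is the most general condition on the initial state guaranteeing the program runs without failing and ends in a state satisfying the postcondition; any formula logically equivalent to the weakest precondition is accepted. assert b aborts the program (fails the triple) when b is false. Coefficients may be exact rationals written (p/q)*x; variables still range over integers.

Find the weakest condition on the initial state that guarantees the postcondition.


Working backward. After the program, the postcondition tot - 2*tot - 3 <= g - tot + 1 -> (1/3)*tot + (tot - 7) <= g - 5 must hold; in canonical form it is g >= -4 -> (4/3)*tot <= g + 2.
Before tot := 3*g + tot - 1: g >= -4 -> 3*g + (4/3)*tot <= 10/3
Before assert not (g - 1 != -2): (not (g != -1)) and (g >= -4 -> 3*g + (4/3)*tot <= 10/3)
Before g := tot + 5: (not (tot != -6)) and (tot >= -9 -> (13/3)*tot <= -35/3)
Answer: WP = (not (tot != -6)) and (tot >= -9 -> (13/3)*tot <= -35/3)


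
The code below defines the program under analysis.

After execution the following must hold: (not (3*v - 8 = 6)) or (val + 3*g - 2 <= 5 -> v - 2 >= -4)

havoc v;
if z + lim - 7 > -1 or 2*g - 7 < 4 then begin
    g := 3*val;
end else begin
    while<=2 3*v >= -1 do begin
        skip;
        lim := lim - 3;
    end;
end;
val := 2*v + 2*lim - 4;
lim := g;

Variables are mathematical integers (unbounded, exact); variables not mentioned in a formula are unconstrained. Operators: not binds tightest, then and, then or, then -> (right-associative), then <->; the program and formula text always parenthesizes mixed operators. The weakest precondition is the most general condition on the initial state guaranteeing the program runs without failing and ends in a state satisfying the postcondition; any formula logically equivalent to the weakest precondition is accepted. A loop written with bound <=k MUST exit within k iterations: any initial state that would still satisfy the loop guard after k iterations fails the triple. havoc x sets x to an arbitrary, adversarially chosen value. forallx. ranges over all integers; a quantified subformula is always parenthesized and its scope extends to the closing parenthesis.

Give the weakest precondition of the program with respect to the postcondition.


Working backward. After the program, the postcondition (not (3*v - 8 = 6)) or (val + 3*g - 2 <= 5 -> v - 2 >= -4) must hold; in canonical form it is (not (3*v = 14)) or (3*g + val <= 7 -> v >= -2).
Before lim := g: (not (3*v = 14)) or (3*g + val <= 7 -> v >= -2)
Before val := 2*v + 2*lim - 4: (not (3*v = 14)) or (3*g + 2*lim + 2*v <= 11 -> v >= -2)
Then branch requires (not (3*v = 14)) or (2*lim + 2*v + 9*val <= 11 -> v >= -2); else branch requires (3*v >= -1 -> ((3*v >= -1 -> ((not (3*v >= -1)) and ((not (3*v = 14)) or (3*g + 2*lim + 2*v <= 23 -> v >= -2)))) and ((not (3*v >= -1)) -> ((not (3*v = 14)) or (3*g + 2*lim + 2*v <= 17 -> v >= -2))))) and ((not (3*v >= -1)) -> ((not (3*v = 14)) or (3*g + 2*lim + 2*v <= 11 -> v >= -2))).
Before the if: ((lim + z > 6 or 2*g < 11) -> ((not (3*v = 14)) or (2*lim + 2*v + 9*val <= 11 -> v >= -2))) and ((not (lim + z > 6 or 2*g < 11)) -> ((3*v >= -1 -> ((3*v >= -1 -> ((not (3*v >= -1)) and ((not (3*v = 14)) or (3*g + 2*lim + 2*v <= 23 -> v >= -2)))) and ((not (3*v >= -1)) -> ((not (3*v = 14)) or (3*g + 2*lim + 2*v <= 17 -> v >= -2))))) and ((not (3*v >= -1)) -> ((not (3*v = 14)) or (3*g + 2*lim + 2*v <= 11 -> v >= -2)))))
Before havoc v: forall v_1. (((lim + z > 6 or 2*g < 11) -> ((not (3*v_1 = 14)) or (2*lim + 2*v_1 + 9*val <= 11 -> v_1 >= -2))) and ((not (lim + z > 6 or 2*g < 11)) -> ((3*v_1 >= -1 -> ((3*v_1 >= -1 -> ((not (3*v_1 >= -1)) and ((not (3*v_1 = 14)) or (3*g + 2*lim + 2*v_1 <= 23 -> v_1 >= -2)))) and ((not (3*v_1 >= -1)) -> ((not (3*v_1 = 14)) or (3*g + 2*lim + 2*v_1 <= 17 -> v_1 >= -2))))) and ((not (3*v_1 >= -1)) -> ((not (3*v_1 = 14)) or (3*g + 2*lim + 2*v_1 <= 11 -> v_1 >= -2))))))
Answer: WP = forall v_1. (((lim + z > 6 or 2*g < 11) -> ((not (3*v_1 = 14)) or (2*lim + 2*v_1 + 9*val <= 11 -> v_1 >= -2))) and ((not (lim + z > 6 or 2*g < 11)) -> ((3*v_1 >= -1 -> ((3*v_1 >= -1 -> ((not (3*v_1 >= -1)) and ((not (3*v_1 = 14)) or (3*g + 2*lim + 2*v_1 <= 23 -> v_1 >= -2)))) and ((not (3*v_1 >= -1)) -> ((not (3*v_1 = 14)) or (3*g + 2*lim + 2*v_1 <= 17 -> v_1 >= -2))))) and ((not (3*v_1 >= -1)) -> ((not (3*v_1 = 14)) or (3*g + 2*lim + 2*v_1 <= 11 -> v_1 >= -2))))))


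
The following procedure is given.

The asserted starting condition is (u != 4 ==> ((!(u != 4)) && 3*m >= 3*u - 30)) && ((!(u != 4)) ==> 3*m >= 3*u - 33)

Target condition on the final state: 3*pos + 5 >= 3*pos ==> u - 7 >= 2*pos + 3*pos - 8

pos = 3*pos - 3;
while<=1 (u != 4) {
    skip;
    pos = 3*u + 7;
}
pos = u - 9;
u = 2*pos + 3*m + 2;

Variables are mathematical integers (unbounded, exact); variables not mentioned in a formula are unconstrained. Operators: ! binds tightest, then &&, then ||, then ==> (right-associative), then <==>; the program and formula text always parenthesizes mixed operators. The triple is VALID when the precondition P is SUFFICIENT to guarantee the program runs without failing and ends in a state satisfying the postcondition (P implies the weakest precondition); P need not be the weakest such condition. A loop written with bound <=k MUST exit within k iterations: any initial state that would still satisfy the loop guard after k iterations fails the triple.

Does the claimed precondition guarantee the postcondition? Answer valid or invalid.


Working backward. After the program, the postcondition 3*pos + 5 >= 3*pos ==> u - 7 >= 2*pos + 3*pos - 8 must hold; in canonical form it is u >= 5*pos - 1.
Before u := 2*pos + 3*m + 2: 3*m >= 3*pos - 3
Before pos := u - 9: 3*m >= 3*u - 30
Before the loop (bound <=1), unroll the exhaustion recursion (WP_0 = exit-now case; WP_j = one more guarded iteration, up to j = 1):
  WP_0: (!(u != 4)) && 3*m >= 3*u - 30
  WP_1: (u != 4 ==> ((!(u != 4)) && 3*m >= 3*u - 30)) && ((!(u != 4)) ==> 3*m >= 3*u - 30)
So before the loop: (u != 4 ==> ((!(u != 4)) && 3*m >= 3*u - 30)) && ((!(u != 4)) ==> 3*m >= 3*u - 30)
Before pos := 3*pos - 3: (u != 4 ==> ((!(u != 4)) && 3*m >= 3*u - 30)) && ((!(u != 4)) ==> 3*m >= 3*u - 30)
The weakest precondition is (u != 4 ==> ((!(u != 4)) && 3*m >= 3*u - 30)) && ((!(u != 4)) ==> 3*m >= 3*u - 30).
Check whether (u != 4 ==> ((!(u != 4)) && 3*m >= 3*u - 30)) && ((!(u != 4)) ==> 3*m >= 3*u - 33) implies it.
Countermodel: at the initial state m = -7, u = 4, the precondition holds but the weakest precondition fails.
Answer: invalid
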